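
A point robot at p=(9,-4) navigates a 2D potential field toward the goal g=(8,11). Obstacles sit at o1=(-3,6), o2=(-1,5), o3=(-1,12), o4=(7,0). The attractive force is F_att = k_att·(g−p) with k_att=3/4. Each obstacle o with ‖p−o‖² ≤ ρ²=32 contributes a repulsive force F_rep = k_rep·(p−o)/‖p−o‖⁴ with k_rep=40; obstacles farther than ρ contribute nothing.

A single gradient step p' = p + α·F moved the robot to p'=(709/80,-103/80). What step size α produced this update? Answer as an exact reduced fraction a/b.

α = 1/4

F_att = 3/4·(g−p) = 3/4·(-1,15) = (-0.7500,11.2500)
o1: d²=244 > ρ²=32 → inactive
o2: d²=181 > ρ²=32 → inactive
o3: d²=356 > ρ²=32 → inactive
o4: d²=20 ≤ ρ²=32; F_rep = 40·(2,-4)/20² = (0.2000,-0.4000)
F = F_att + ΣF_rep = (-0.5500,10.8500)
Δp = p'−p = (-0.1375,2.7125); α = Δx/Fx = (-11/80) / (-11/20) = 1/4
check: Δy/Fy = (217/80) / (217/20) = 1/4 ✓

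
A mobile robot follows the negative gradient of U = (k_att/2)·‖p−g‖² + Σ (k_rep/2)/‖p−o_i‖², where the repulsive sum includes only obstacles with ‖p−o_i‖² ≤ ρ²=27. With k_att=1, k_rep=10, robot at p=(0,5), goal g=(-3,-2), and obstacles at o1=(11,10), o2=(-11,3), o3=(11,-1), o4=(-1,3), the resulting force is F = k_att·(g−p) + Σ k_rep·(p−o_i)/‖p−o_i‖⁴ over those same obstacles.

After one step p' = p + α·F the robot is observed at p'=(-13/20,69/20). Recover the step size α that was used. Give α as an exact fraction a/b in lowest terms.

F_att = 1·(g−p) = 1·(-3,-7) = (-3.0000,-7.0000)
o1: d²=146 > ρ²=27 → inactive
o2: d²=125 > ρ²=27 → inactive
o3: d²=157 > ρ²=27 → inactive
o4: d²=5 ≤ ρ²=27; F_rep = 10·(1,2)/5² = (0.4000,0.8000)
F = F_att + ΣF_rep = (-2.6000,-6.2000)
Δp = p'−p = (-0.6500,-1.5500); α = Δx/Fx = (-13/20) / (-13/5) = 1/4
check: Δy/Fy = (-31/20) / (-31/5) = 1/4 ✓

α = 1/4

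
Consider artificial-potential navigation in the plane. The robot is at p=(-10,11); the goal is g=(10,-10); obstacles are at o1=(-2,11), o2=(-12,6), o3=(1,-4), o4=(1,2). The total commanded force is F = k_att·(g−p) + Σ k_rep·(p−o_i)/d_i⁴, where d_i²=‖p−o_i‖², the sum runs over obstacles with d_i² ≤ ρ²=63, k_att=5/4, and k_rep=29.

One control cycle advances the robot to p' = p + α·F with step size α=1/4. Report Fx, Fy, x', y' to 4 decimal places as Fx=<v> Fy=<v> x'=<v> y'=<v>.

F_att = 5/4·(g−p) = 5/4·(20,-21) = (25.0000,-26.2500)
o1: d²=64 > ρ²=63 → inactive
o2: d²=29 ≤ ρ²=63; F_rep = 29·(2,5)/29² = (0.0690,0.1724)
o3: d²=346 > ρ²=63 → inactive
o4: d²=202 > ρ²=63 → inactive
F = F_att + ΣF_rep = (25.0690,-26.0776)
p' = p + 1/4·F = (-3.7328,4.4806)

Fx=25.0690 Fy=-26.0776 x'=-3.7328 y'=4.4806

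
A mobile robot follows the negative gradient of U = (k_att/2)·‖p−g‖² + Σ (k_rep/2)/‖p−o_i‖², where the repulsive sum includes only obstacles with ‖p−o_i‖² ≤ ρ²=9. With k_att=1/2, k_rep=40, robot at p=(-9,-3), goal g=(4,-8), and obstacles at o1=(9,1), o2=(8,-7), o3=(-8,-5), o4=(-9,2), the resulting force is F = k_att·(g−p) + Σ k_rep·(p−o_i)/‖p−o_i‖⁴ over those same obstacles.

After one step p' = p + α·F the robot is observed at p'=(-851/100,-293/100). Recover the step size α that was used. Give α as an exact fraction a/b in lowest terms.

F_att = 1/2·(g−p) = 1/2·(13,-5) = (6.5000,-2.5000)
o1: d²=340 > ρ²=9 → inactive
o2: d²=305 > ρ²=9 → inactive
o3: d²=5 ≤ ρ²=9; F_rep = 40·(-1,2)/5² = (-1.6000,3.2000)
o4: d²=25 > ρ²=9 → inactive
F = F_att + ΣF_rep = (4.9000,0.7000)
Δp = p'−p = (0.4900,0.0700); α = Δx/Fx = (49/100) / (49/10) = 1/10
check: Δy/Fy = (7/100) / (7/10) = 1/10 ✓

α = 1/10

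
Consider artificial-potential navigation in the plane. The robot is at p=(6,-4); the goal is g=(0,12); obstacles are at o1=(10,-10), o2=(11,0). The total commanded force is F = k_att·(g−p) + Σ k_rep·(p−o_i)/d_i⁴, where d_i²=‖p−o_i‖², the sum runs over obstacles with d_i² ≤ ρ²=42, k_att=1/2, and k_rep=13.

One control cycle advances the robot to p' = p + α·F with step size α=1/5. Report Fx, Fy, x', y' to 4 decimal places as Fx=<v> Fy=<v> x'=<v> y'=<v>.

Fx=-3.0387 Fy=7.9691 x'=5.3923 y'=-2.4062

F_att = 1/2·(g−p) = 1/2·(-6,16) = (-3.0000,8.0000)
o1: d²=52 > ρ²=42 → inactive
o2: d²=41 ≤ ρ²=42; F_rep = 13·(-5,-4)/41² = (-0.0387,-0.0309)
F = F_att + ΣF_rep = (-3.0387,7.9691)
p' = p + 1/5·F = (5.3923,-2.4062)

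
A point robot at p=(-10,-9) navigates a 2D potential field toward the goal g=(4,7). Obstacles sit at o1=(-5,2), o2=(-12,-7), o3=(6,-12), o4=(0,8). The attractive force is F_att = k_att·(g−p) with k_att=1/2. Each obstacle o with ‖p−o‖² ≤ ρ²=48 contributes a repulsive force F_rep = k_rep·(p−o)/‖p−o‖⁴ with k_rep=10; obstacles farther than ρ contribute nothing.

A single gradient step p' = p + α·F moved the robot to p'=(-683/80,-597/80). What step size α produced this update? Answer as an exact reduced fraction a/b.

α = 1/5

F_att = 1/2·(g−p) = 1/2·(14,16) = (7.0000,8.0000)
o1: d²=146 > ρ²=48 → inactive
o2: d²=8 ≤ ρ²=48; F_rep = 10·(2,-2)/8² = (0.3125,-0.3125)
o3: d²=265 > ρ²=48 → inactive
o4: d²=389 > ρ²=48 → inactive
F = F_att + ΣF_rep = (7.3125,7.6875)
Δp = p'−p = (1.4625,1.5375); α = Δx/Fx = (117/80) / (117/16) = 1/5
check: Δy/Fy = (123/80) / (123/16) = 1/5 ✓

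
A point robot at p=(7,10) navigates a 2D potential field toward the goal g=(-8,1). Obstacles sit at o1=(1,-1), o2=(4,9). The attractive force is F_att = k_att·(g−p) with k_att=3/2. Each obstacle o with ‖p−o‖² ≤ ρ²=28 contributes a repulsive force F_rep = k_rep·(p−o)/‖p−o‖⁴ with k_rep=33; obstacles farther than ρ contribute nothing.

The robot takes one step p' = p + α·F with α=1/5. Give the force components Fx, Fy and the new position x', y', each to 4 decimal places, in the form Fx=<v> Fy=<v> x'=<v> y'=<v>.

F_att = 3/2·(g−p) = 3/2·(-15,-9) = (-22.5000,-13.5000)
o1: d²=157 > ρ²=28 → inactive
o2: d²=10 ≤ ρ²=28; F_rep = 33·(3,1)/10² = (0.9900,0.3300)
F = F_att + ΣF_rep = (-21.5100,-13.1700)
p' = p + 1/5·F = (2.6980,7.3660)

Fx=-21.5100 Fy=-13.1700 x'=2.6980 y'=7.3660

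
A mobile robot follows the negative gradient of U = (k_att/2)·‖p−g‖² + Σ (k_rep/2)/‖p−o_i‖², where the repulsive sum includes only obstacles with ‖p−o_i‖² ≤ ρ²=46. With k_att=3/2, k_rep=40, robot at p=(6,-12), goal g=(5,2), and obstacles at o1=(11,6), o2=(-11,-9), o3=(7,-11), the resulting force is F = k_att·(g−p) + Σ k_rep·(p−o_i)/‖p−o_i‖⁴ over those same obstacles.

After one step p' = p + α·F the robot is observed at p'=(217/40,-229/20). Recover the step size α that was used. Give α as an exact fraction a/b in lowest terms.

F_att = 3/2·(g−p) = 3/2·(-1,14) = (-1.5000,21.0000)
o1: d²=349 > ρ²=46 → inactive
o2: d²=298 > ρ²=46 → inactive
o3: d²=2 ≤ ρ²=46; F_rep = 40·(-1,-1)/2² = (-10.0000,-10.0000)
F = F_att + ΣF_rep = (-11.5000,11.0000)
Δp = p'−p = (-0.5750,0.5500); α = Δx/Fx = (-23/40) / (-23/2) = 1/20
check: Δy/Fy = (11/20) / (11) = 1/20 ✓

α = 1/20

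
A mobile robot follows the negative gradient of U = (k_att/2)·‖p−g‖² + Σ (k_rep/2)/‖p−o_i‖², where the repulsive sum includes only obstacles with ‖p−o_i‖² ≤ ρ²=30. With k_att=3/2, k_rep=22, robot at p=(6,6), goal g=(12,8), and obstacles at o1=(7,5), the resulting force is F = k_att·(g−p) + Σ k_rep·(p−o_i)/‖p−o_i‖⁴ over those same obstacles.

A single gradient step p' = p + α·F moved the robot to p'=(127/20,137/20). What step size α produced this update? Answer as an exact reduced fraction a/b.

α = 1/10

F_att = 3/2·(g−p) = 3/2·(6,2) = (9.0000,3.0000)
o1: d²=2 ≤ ρ²=30; F_rep = 22·(-1,1)/2² = (-5.5000,5.5000)
F = F_att + ΣF_rep = (3.5000,8.5000)
Δp = p'−p = (0.3500,0.8500); α = Δx/Fx = (7/20) / (7/2) = 1/10
check: Δy/Fy = (17/20) / (17/2) = 1/10 ✓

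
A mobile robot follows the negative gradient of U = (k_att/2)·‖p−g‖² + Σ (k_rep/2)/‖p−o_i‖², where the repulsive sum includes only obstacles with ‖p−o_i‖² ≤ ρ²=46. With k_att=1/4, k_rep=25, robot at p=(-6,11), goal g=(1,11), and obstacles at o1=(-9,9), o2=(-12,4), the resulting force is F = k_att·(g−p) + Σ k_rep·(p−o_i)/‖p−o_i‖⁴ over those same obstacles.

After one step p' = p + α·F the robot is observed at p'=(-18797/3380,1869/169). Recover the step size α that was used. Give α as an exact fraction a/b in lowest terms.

F_att = 1/4·(g−p) = 1/4·(7,0) = (1.7500,0.0000)
o1: d²=13 ≤ ρ²=46; F_rep = 25·(3,2)/13² = (0.4438,0.2959)
o2: d²=85 > ρ²=46 → inactive
F = F_att + ΣF_rep = (2.1938,0.2959)
Δp = p'−p = (0.4388,0.0592); α = Δx/Fx = (1483/3380) / (1483/676) = 1/5
check: Δy/Fy = (10/169) / (50/169) = 1/5 ✓

α = 1/5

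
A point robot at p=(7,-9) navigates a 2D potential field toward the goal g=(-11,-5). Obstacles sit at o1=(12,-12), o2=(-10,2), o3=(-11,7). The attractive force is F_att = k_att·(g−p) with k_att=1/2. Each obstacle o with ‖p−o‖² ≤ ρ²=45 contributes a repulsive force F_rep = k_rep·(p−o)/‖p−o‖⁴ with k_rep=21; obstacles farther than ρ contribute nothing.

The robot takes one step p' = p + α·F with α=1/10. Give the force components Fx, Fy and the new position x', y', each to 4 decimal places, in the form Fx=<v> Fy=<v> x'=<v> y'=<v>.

Fx=-9.0908 Fy=2.0545 x'=6.0909 y'=-8.7946

F_att = 1/2·(g−p) = 1/2·(-18,4) = (-9.0000,2.0000)
o1: d²=34 ≤ ρ²=45; F_rep = 21·(-5,3)/34² = (-0.0908,0.0545)
o2: d²=410 > ρ²=45 → inactive
o3: d²=580 > ρ²=45 → inactive
F = F_att + ΣF_rep = (-9.0908,2.0545)
p' = p + 1/10·F = (6.0909,-8.7946)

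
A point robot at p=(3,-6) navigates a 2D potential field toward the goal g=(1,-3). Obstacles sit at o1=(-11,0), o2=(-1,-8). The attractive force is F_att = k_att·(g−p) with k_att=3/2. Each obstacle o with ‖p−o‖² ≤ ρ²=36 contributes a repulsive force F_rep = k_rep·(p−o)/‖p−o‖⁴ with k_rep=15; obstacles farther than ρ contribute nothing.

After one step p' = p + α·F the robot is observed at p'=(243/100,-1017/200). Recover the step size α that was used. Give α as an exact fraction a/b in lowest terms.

α = 1/5

F_att = 3/2·(g−p) = 3/2·(-2,3) = (-3.0000,4.5000)
o1: d²=232 > ρ²=36 → inactive
o2: d²=20 ≤ ρ²=36; F_rep = 15·(4,2)/20² = (0.1500,0.0750)
F = F_att + ΣF_rep = (-2.8500,4.5750)
Δp = p'−p = (-0.5700,0.9150); α = Δx/Fx = (-57/100) / (-57/20) = 1/5
check: Δy/Fy = (183/200) / (183/40) = 1/5 ✓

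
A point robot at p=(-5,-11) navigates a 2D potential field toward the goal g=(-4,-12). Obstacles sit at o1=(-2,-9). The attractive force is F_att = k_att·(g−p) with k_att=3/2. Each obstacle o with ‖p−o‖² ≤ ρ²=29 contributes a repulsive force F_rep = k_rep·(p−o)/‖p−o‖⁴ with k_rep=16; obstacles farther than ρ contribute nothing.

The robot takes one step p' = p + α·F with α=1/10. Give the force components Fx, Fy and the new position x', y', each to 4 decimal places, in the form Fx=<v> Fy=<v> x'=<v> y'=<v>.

Fx=1.2160 Fy=-1.6893 x'=-4.8784 y'=-11.1689

F_att = 3/2·(g−p) = 3/2·(1,-1) = (1.5000,-1.5000)
o1: d²=13 ≤ ρ²=29; F_rep = 16·(-3,-2)/13² = (-0.2840,-0.1893)
F = F_att + ΣF_rep = (1.2160,-1.6893)
p' = p + 1/10·F = (-4.8784,-11.1689)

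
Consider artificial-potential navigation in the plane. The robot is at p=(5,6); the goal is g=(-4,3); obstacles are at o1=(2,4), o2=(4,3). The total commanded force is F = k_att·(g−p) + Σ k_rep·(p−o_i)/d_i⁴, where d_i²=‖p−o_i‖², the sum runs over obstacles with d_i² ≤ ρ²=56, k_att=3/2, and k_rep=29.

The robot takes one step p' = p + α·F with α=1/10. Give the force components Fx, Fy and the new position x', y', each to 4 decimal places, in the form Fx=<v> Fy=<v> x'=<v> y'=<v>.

F_att = 3/2·(g−p) = 3/2·(-9,-3) = (-13.5000,-4.5000)
o1: d²=13 ≤ ρ²=56; F_rep = 29·(3,2)/13² = (0.5148,0.3432)
o2: d²=10 ≤ ρ²=56; F_rep = 29·(1,3)/10² = (0.2900,0.8700)
F = F_att + ΣF_rep = (-12.6952,-3.2868)
p' = p + 1/10·F = (3.7305,5.6713)

Fx=-12.6952 Fy=-3.2868 x'=3.7305 y'=5.6713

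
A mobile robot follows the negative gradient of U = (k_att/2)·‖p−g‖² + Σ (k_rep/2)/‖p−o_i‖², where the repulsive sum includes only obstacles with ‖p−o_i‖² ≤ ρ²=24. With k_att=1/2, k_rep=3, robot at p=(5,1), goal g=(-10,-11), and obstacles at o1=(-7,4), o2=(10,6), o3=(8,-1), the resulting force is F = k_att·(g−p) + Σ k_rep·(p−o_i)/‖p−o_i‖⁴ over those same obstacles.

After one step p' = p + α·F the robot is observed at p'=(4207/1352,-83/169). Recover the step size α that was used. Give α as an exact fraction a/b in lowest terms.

F_att = 1/2·(g−p) = 1/2·(-15,-12) = (-7.5000,-6.0000)
o1: d²=153 > ρ²=24 → inactive
o2: d²=50 > ρ²=24 → inactive
o3: d²=13 ≤ ρ²=24; F_rep = 3·(-3,2)/13² = (-0.0533,0.0355)
F = F_att + ΣF_rep = (-7.5533,-5.9645)
Δp = p'−p = (-1.8883,-1.4911); α = Δx/Fx = (-2553/1352) / (-2553/338) = 1/4
check: Δy/Fy = (-252/169) / (-1008/169) = 1/4 ✓

α = 1/4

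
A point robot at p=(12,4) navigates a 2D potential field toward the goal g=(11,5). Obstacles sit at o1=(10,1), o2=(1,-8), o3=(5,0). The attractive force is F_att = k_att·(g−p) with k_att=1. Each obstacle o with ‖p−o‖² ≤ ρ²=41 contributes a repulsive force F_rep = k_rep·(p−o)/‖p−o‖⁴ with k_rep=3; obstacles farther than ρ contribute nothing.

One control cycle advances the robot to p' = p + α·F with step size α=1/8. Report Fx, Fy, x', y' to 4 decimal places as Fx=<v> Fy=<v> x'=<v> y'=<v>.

Fx=-0.9645 Fy=1.0533 x'=11.8794 y'=4.1317

F_att = 1·(g−p) = 1·(-1,1) = (-1.0000,1.0000)
o1: d²=13 ≤ ρ²=41; F_rep = 3·(2,3)/13² = (0.0355,0.0533)
o2: d²=265 > ρ²=41 → inactive
o3: d²=65 > ρ²=41 → inactive
F = F_att + ΣF_rep = (-0.9645,1.0533)
p' = p + 1/8·F = (11.8794,4.1317)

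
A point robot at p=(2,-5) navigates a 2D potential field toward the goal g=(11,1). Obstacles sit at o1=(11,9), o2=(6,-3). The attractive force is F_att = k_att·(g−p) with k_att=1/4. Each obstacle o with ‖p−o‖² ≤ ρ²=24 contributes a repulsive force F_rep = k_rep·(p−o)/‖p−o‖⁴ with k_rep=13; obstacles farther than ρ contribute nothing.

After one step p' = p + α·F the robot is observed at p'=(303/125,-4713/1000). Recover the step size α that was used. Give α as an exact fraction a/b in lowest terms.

F_att = 1/4·(g−p) = 1/4·(9,6) = (2.2500,1.5000)
o1: d²=277 > ρ²=24 → inactive
o2: d²=20 ≤ ρ²=24; F_rep = 13·(-4,-2)/20² = (-0.1300,-0.0650)
F = F_att + ΣF_rep = (2.1200,1.4350)
Δp = p'−p = (0.4240,0.2870); α = Δx/Fx = (53/125) / (53/25) = 1/5
check: Δy/Fy = (287/1000) / (287/200) = 1/5 ✓

α = 1/5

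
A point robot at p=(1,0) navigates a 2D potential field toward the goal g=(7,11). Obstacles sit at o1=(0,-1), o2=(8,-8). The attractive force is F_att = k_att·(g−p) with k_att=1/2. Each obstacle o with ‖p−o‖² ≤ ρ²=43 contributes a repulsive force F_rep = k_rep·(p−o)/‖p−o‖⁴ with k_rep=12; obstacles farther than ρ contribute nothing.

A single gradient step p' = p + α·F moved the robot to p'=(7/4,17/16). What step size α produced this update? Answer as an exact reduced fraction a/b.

F_att = 1/2·(g−p) = 1/2·(6,11) = (3.0000,5.5000)
o1: d²=2 ≤ ρ²=43; F_rep = 12·(1,1)/2² = (3.0000,3.0000)
o2: d²=113 > ρ²=43 → inactive
F = F_att + ΣF_rep = (6.0000,8.5000)
Δp = p'−p = (0.7500,1.0625); α = Δx/Fx = (3/4) / (6) = 1/8
check: Δy/Fy = (17/16) / (17/2) = 1/8 ✓

α = 1/8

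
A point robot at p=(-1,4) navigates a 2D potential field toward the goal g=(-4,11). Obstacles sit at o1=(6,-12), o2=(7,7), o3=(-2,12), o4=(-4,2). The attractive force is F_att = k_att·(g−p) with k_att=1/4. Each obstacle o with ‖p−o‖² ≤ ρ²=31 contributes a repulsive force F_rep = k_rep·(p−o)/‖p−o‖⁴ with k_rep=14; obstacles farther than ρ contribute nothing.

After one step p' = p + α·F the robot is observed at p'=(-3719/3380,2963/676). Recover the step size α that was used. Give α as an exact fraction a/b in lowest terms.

F_att = 1/4·(g−p) = 1/4·(-3,7) = (-0.7500,1.7500)
o1: d²=305 > ρ²=31 → inactive
o2: d²=73 > ρ²=31 → inactive
o3: d²=65 > ρ²=31 → inactive
o4: d²=13 ≤ ρ²=31; F_rep = 14·(3,2)/13² = (0.2485,0.1657)
F = F_att + ΣF_rep = (-0.5015,1.9157)
Δp = p'−p = (-0.1003,0.3831); α = Δx/Fx = (-339/3380) / (-339/676) = 1/5
check: Δy/Fy = (259/676) / (1295/676) = 1/5 ✓

α = 1/5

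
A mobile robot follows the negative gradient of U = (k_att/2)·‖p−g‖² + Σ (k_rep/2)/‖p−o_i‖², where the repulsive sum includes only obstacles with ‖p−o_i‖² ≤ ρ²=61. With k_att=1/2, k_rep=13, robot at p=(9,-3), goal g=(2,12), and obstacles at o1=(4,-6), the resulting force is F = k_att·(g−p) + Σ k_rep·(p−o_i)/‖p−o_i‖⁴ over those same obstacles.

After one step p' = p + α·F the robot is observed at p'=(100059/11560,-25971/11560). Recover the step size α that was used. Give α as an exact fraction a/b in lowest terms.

α = 1/10

F_att = 1/2·(g−p) = 1/2·(-7,15) = (-3.5000,7.5000)
o1: d²=34 ≤ ρ²=61; F_rep = 13·(5,3)/34² = (0.0562,0.0337)
F = F_att + ΣF_rep = (-3.4438,7.5337)
Δp = p'−p = (-0.3444,0.7534); α = Δx/Fx = (-3981/11560) / (-3981/1156) = 1/10
check: Δy/Fy = (8709/11560) / (8709/1156) = 1/10 ✓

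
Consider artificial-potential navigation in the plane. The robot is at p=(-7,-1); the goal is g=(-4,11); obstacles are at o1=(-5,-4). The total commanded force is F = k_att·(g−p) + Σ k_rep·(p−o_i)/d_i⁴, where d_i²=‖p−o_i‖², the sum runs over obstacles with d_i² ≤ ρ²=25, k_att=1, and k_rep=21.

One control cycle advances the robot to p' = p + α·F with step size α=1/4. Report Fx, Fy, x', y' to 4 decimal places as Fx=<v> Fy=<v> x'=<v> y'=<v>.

Fx=2.7515 Fy=12.3728 x'=-6.3121 y'=2.0932

F_att = 1·(g−p) = 1·(3,12) = (3.0000,12.0000)
o1: d²=13 ≤ ρ²=25; F_rep = 21·(-2,3)/13² = (-0.2485,0.3728)
F = F_att + ΣF_rep = (2.7515,12.3728)
p' = p + 1/4·F = (-6.3121,2.0932)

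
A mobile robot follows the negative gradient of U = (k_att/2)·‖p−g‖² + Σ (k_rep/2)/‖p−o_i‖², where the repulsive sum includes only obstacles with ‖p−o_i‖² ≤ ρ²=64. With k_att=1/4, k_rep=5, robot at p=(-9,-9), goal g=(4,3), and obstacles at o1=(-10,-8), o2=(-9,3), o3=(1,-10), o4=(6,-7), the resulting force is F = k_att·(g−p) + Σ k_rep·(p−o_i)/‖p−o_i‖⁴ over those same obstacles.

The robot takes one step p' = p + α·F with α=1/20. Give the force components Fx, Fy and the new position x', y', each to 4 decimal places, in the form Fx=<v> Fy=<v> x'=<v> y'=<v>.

Fx=4.5000 Fy=1.7500 x'=-8.7750 y'=-8.9125

F_att = 1/4·(g−p) = 1/4·(13,12) = (3.2500,3.0000)
o1: d²=2 ≤ ρ²=64; F_rep = 5·(1,-1)/2² = (1.2500,-1.2500)
o2: d²=144 > ρ²=64 → inactive
o3: d²=101 > ρ²=64 → inactive
o4: d²=229 > ρ²=64 → inactive
F = F_att + ΣF_rep = (4.5000,1.7500)
p' = p + 1/20·F = (-8.7750,-8.9125)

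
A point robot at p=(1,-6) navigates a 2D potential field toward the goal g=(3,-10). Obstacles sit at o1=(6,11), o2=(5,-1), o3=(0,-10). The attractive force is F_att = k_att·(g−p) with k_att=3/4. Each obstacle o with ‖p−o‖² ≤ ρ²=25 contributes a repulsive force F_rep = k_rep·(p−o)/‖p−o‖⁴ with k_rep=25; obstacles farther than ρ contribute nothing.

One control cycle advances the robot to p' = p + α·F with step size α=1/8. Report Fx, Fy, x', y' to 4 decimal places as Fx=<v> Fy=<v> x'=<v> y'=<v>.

Fx=1.5865 Fy=-2.6540 x'=1.1983 y'=-6.3317

F_att = 3/4·(g−p) = 3/4·(2,-4) = (1.5000,-3.0000)
o1: d²=314 > ρ²=25 → inactive
o2: d²=41 > ρ²=25 → inactive
o3: d²=17 ≤ ρ²=25; F_rep = 25·(1,4)/17² = (0.0865,0.3460)
F = F_att + ΣF_rep = (1.5865,-2.6540)
p' = p + 1/8·F = (1.1983,-6.3317)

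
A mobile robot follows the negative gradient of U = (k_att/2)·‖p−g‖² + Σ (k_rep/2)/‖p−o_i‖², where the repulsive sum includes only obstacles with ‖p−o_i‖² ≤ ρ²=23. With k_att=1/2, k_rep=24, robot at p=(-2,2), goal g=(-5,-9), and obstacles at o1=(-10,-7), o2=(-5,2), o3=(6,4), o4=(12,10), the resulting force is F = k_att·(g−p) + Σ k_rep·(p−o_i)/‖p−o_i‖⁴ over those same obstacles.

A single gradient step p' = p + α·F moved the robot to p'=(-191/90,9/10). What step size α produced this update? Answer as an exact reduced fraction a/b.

F_att = 1/2·(g−p) = 1/2·(-3,-11) = (-1.5000,-5.5000)
o1: d²=145 > ρ²=23 → inactive
o2: d²=9 ≤ ρ²=23; F_rep = 24·(3,0)/9² = (0.8889,0.0000)
o3: d²=68 > ρ²=23 → inactive
o4: d²=260 > ρ²=23 → inactive
F = F_att + ΣF_rep = (-0.6111,-5.5000)
Δp = p'−p = (-0.1222,-1.1000); α = Δx/Fx = (-11/90) / (-11/18) = 1/5
check: Δy/Fy = (-11/10) / (-11/2) = 1/5 ✓

α = 1/5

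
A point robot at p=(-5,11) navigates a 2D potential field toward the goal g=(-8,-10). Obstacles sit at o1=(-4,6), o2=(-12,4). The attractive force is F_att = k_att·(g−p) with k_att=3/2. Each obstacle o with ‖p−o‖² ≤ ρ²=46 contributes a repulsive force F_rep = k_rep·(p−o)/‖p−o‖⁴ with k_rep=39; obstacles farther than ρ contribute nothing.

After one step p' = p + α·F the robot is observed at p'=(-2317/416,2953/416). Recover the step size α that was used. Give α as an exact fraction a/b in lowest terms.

F_att = 3/2·(g−p) = 3/2·(-3,-21) = (-4.5000,-31.5000)
o1: d²=26 ≤ ρ²=46; F_rep = 39·(-1,5)/26² = (-0.0577,0.2885)
o2: d²=98 > ρ²=46 → inactive
F = F_att + ΣF_rep = (-4.5577,-31.2115)
Δp = p'−p = (-0.5697,-3.9014); α = Δx/Fx = (-237/416) / (-237/52) = 1/8
check: Δy/Fy = (-1623/416) / (-1623/52) = 1/8 ✓

α = 1/8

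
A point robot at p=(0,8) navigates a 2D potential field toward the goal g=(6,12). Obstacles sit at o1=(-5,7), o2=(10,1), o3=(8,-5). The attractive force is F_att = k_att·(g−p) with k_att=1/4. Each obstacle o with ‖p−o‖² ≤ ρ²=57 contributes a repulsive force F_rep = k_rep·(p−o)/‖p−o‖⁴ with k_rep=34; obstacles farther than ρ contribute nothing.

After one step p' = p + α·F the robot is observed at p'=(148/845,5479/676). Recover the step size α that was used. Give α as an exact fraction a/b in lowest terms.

α = 1/10

F_att = 1/4·(g−p) = 1/4·(6,4) = (1.5000,1.0000)
o1: d²=26 ≤ ρ²=57; F_rep = 34·(5,1)/26² = (0.2515,0.0503)
o2: d²=149 > ρ²=57 → inactive
o3: d²=233 > ρ²=57 → inactive
F = F_att + ΣF_rep = (1.7515,1.0503)
Δp = p'−p = (0.1751,0.1050); α = Δx/Fx = (148/845) / (296/169) = 1/10
check: Δy/Fy = (71/676) / (355/338) = 1/10 ✓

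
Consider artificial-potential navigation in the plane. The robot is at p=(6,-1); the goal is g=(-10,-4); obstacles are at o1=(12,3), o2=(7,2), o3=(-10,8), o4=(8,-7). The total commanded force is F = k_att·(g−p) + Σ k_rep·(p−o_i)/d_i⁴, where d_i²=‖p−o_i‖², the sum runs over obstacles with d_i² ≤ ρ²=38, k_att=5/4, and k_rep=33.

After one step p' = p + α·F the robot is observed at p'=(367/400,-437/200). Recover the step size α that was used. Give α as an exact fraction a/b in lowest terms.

α = 1/4

F_att = 5/4·(g−p) = 5/4·(-16,-3) = (-20.0000,-3.7500)
o1: d²=52 > ρ²=38 → inactive
o2: d²=10 ≤ ρ²=38; F_rep = 33·(-1,-3)/10² = (-0.3300,-0.9900)
o3: d²=337 > ρ²=38 → inactive
o4: d²=40 > ρ²=38 → inactive
F = F_att + ΣF_rep = (-20.3300,-4.7400)
Δp = p'−p = (-5.0825,-1.1850); α = Δx/Fx = (-2033/400) / (-2033/100) = 1/4
check: Δy/Fy = (-237/200) / (-237/50) = 1/4 ✓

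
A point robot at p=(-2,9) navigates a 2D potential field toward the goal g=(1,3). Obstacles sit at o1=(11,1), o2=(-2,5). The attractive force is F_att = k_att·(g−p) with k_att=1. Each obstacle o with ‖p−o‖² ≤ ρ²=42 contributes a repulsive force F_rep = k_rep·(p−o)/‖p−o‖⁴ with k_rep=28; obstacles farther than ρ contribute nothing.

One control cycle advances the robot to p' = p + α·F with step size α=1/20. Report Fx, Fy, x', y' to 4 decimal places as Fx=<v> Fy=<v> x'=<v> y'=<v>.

Fx=3.0000 Fy=-5.5625 x'=-1.8500 y'=8.7219

F_att = 1·(g−p) = 1·(3,-6) = (3.0000,-6.0000)
o1: d²=233 > ρ²=42 → inactive
o2: d²=16 ≤ ρ²=42; F_rep = 28·(0,4)/16² = (0.0000,0.4375)
F = F_att + ΣF_rep = (3.0000,-5.5625)
p' = p + 1/20·F = (-1.8500,8.7219)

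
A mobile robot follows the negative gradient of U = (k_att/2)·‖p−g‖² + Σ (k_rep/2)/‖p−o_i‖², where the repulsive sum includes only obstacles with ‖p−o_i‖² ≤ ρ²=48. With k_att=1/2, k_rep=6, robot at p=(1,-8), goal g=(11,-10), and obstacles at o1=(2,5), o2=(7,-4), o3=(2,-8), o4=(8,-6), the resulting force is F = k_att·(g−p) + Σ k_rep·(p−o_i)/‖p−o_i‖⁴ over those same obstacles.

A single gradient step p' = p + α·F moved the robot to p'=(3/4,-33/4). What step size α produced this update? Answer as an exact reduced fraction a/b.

F_att = 1/2·(g−p) = 1/2·(10,-2) = (5.0000,-1.0000)
o1: d²=170 > ρ²=48 → inactive
o2: d²=52 > ρ²=48 → inactive
o3: d²=1 ≤ ρ²=48; F_rep = 6·(-1,0)/1² = (-6.0000,0.0000)
o4: d²=53 > ρ²=48 → inactive
F = F_att + ΣF_rep = (-1.0000,-1.0000)
Δp = p'−p = (-0.2500,-0.2500); α = Δx/Fx = (-1/4) / (-1) = 1/4
check: Δy/Fy = (-1/4) / (-1) = 1/4 ✓

α = 1/4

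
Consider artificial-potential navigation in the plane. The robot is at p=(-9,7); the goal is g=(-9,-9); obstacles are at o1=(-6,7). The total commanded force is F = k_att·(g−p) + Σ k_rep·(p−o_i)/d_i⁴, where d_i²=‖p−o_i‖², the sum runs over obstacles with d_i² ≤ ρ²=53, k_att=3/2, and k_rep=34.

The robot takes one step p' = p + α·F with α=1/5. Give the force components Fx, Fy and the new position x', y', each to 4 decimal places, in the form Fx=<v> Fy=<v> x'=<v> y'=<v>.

F_att = 3/2·(g−p) = 3/2·(0,-16) = (0.0000,-24.0000)
o1: d²=9 ≤ ρ²=53; F_rep = 34·(-3,0)/9² = (-1.2593,0.0000)
F = F_att + ΣF_rep = (-1.2593,-24.0000)
p' = p + 1/5·F = (-9.2519,2.2000)

Fx=-1.2593 Fy=-24.0000 x'=-9.2519 y'=2.2000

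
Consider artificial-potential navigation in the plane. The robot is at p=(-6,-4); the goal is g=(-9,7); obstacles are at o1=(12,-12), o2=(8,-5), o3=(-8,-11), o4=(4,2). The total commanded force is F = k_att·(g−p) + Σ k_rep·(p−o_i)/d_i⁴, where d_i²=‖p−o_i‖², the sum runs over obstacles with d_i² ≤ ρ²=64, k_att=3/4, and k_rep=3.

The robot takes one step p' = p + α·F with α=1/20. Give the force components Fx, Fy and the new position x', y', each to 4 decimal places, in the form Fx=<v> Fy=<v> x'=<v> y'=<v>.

F_att = 3/4·(g−p) = 3/4·(-3,11) = (-2.2500,8.2500)
o1: d²=388 > ρ²=64 → inactive
o2: d²=197 > ρ²=64 → inactive
o3: d²=53 ≤ ρ²=64; F_rep = 3·(2,7)/53² = (0.0021,0.0075)
o4: d²=136 > ρ²=64 → inactive
F = F_att + ΣF_rep = (-2.2479,8.2575)
p' = p + 1/20·F = (-6.1124,-3.5871)

Fx=-2.2479 Fy=8.2575 x'=-6.1124 y'=-3.5871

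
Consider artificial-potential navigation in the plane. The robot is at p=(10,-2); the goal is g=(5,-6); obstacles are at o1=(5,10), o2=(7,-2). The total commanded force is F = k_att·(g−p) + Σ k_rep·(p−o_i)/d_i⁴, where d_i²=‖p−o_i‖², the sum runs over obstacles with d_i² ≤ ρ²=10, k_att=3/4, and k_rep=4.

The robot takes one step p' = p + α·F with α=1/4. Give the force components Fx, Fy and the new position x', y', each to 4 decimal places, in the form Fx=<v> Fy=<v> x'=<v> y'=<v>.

Fx=-3.6019 Fy=-3.0000 x'=9.0995 y'=-2.7500

F_att = 3/4·(g−p) = 3/4·(-5,-4) = (-3.7500,-3.0000)
o1: d²=169 > ρ²=10 → inactive
o2: d²=9 ≤ ρ²=10; F_rep = 4·(3,0)/9² = (0.1481,0.0000)
F = F_att + ΣF_rep = (-3.6019,-3.0000)
p' = p + 1/4·F = (9.0995,-2.7500)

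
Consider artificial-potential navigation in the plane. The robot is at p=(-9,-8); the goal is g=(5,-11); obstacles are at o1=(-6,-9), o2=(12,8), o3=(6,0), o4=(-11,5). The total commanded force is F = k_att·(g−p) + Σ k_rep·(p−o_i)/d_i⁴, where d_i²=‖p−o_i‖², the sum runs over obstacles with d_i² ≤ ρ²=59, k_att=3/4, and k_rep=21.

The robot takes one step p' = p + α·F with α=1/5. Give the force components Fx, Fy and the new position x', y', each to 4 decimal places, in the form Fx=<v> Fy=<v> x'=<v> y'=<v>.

F_att = 3/4·(g−p) = 3/4·(14,-3) = (10.5000,-2.2500)
o1: d²=10 ≤ ρ²=59; F_rep = 21·(-3,1)/10² = (-0.6300,0.2100)
o2: d²=697 > ρ²=59 → inactive
o3: d²=289 > ρ²=59 → inactive
o4: d²=173 > ρ²=59 → inactive
F = F_att + ΣF_rep = (9.8700,-2.0400)
p' = p + 1/5·F = (-7.0260,-8.4080)

Fx=9.8700 Fy=-2.0400 x'=-7.0260 y'=-8.4080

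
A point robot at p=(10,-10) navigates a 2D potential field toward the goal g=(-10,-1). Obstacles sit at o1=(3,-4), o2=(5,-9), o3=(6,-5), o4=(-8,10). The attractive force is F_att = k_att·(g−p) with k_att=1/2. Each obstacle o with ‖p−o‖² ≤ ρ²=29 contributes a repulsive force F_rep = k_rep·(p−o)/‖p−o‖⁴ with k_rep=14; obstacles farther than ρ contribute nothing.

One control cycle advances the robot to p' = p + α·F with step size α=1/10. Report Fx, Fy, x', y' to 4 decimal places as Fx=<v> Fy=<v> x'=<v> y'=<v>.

Fx=-9.8964 Fy=4.4793 x'=9.0104 y'=-9.5521

F_att = 1/2·(g−p) = 1/2·(-20,9) = (-10.0000,4.5000)
o1: d²=85 > ρ²=29 → inactive
o2: d²=26 ≤ ρ²=29; F_rep = 14·(5,-1)/26² = (0.1036,-0.0207)
o3: d²=41 > ρ²=29 → inactive
o4: d²=724 > ρ²=29 → inactive
F = F_att + ΣF_rep = (-9.8964,4.4793)
p' = p + 1/10·F = (9.0104,-9.5521)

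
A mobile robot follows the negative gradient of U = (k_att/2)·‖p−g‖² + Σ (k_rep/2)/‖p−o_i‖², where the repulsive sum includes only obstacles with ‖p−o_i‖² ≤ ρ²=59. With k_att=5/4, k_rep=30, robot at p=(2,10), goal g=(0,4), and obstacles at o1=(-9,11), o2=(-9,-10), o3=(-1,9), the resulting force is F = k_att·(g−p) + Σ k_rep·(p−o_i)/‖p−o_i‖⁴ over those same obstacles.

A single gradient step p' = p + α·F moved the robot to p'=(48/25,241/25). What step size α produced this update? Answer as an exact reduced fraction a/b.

F_att = 5/4·(g−p) = 5/4·(-2,-6) = (-2.5000,-7.5000)
o1: d²=122 > ρ²=59 → inactive
o2: d²=521 > ρ²=59 → inactive
o3: d²=10 ≤ ρ²=59; F_rep = 30·(3,1)/10² = (0.9000,0.3000)
F = F_att + ΣF_rep = (-1.6000,-7.2000)
Δp = p'−p = (-0.0800,-0.3600); α = Δx/Fx = (-2/25) / (-8/5) = 1/20
check: Δy/Fy = (-9/25) / (-36/5) = 1/20 ✓

α = 1/20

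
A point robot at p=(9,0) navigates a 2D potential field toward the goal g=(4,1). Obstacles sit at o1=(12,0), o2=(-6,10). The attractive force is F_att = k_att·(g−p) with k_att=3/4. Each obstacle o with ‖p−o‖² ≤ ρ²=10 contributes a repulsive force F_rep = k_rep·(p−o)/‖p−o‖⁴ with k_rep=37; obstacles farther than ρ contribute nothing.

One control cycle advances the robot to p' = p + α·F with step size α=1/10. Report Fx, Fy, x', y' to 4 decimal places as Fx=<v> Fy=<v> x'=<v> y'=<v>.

F_att = 3/4·(g−p) = 3/4·(-5,1) = (-3.7500,0.7500)
o1: d²=9 ≤ ρ²=10; F_rep = 37·(-3,0)/9² = (-1.3704,0.0000)
o2: d²=325 > ρ²=10 → inactive
F = F_att + ΣF_rep = (-5.1204,0.7500)
p' = p + 1/10·F = (8.4880,0.0750)

Fx=-5.1204 Fy=0.7500 x'=8.4880 y'=0.0750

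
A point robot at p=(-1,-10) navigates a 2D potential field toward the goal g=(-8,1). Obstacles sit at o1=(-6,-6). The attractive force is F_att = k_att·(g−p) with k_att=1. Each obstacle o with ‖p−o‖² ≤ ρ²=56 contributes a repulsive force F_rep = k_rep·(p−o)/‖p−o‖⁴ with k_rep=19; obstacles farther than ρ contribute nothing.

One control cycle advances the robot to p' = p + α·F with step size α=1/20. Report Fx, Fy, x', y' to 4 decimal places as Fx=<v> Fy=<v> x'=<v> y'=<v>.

F_att = 1·(g−p) = 1·(-7,11) = (-7.0000,11.0000)
o1: d²=41 ≤ ρ²=56; F_rep = 19·(5,-4)/41² = (0.0565,-0.0452)
F = F_att + ΣF_rep = (-6.9435,10.9548)
p' = p + 1/20·F = (-1.3472,-9.4523)

Fx=-6.9435 Fy=10.9548 x'=-1.3472 y'=-9.4523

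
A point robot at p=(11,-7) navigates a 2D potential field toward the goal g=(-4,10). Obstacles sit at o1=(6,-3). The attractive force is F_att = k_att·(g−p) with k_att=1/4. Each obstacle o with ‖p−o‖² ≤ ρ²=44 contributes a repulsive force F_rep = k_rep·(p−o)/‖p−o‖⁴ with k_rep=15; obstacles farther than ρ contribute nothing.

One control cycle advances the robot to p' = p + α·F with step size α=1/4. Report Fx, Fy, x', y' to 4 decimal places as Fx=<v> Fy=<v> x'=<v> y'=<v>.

Fx=-3.7054 Fy=4.2143 x'=10.0737 y'=-5.9464

F_att = 1/4·(g−p) = 1/4·(-15,17) = (-3.7500,4.2500)
o1: d²=41 ≤ ρ²=44; F_rep = 15·(5,-4)/41² = (0.0446,-0.0357)
F = F_att + ΣF_rep = (-3.7054,4.2143)
p' = p + 1/4·F = (10.0737,-5.9464)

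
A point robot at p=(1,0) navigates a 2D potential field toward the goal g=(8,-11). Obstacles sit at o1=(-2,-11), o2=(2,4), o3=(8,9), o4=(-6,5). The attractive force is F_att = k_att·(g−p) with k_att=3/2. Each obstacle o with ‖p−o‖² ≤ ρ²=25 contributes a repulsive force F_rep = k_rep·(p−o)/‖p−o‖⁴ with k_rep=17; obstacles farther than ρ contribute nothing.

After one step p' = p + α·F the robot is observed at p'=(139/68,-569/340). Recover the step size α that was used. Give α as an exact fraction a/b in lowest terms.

F_att = 3/2·(g−p) = 3/2·(7,-11) = (10.5000,-16.5000)
o1: d²=130 > ρ²=25 → inactive
o2: d²=17 ≤ ρ²=25; F_rep = 17·(-1,-4)/17² = (-0.0588,-0.2353)
o3: d²=130 > ρ²=25 → inactive
o4: d²=74 > ρ²=25 → inactive
F = F_att + ΣF_rep = (10.4412,-16.7353)
Δp = p'−p = (1.0441,-1.6735); α = Δx/Fx = (71/68) / (355/34) = 1/10
check: Δy/Fy = (-569/340) / (-569/34) = 1/10 ✓

α = 1/10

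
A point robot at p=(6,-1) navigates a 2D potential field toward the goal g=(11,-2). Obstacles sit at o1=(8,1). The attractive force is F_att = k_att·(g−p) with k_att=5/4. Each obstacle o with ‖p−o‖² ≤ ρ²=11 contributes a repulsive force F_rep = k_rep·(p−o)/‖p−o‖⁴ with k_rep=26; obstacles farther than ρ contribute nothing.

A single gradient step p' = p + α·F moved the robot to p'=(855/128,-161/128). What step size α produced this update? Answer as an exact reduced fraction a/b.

α = 1/8

F_att = 5/4·(g−p) = 5/4·(5,-1) = (6.2500,-1.2500)
o1: d²=8 ≤ ρ²=11; F_rep = 26·(-2,-2)/8² = (-0.8125,-0.8125)
F = F_att + ΣF_rep = (5.4375,-2.0625)
Δp = p'−p = (0.6797,-0.2578); α = Δx/Fx = (87/128) / (87/16) = 1/8
check: Δy/Fy = (-33/128) / (-33/16) = 1/8 ✓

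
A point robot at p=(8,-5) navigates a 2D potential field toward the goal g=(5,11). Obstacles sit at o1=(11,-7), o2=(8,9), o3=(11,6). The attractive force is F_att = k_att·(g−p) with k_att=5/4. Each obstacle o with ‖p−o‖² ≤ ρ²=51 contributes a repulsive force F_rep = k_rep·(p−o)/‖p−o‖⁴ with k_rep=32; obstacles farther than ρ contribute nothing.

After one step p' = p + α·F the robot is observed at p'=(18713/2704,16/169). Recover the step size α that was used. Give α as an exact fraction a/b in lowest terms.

α = 1/4

F_att = 5/4·(g−p) = 5/4·(-3,16) = (-3.7500,20.0000)
o1: d²=13 ≤ ρ²=51; F_rep = 32·(-3,2)/13² = (-0.5680,0.3787)
o2: d²=196 > ρ²=51 → inactive
o3: d²=130 > ρ²=51 → inactive
F = F_att + ΣF_rep = (-4.3180,20.3787)
Δp = p'−p = (-1.0795,5.0947); α = Δx/Fx = (-2919/2704) / (-2919/676) = 1/4
check: Δy/Fy = (861/169) / (3444/169) = 1/4 ✓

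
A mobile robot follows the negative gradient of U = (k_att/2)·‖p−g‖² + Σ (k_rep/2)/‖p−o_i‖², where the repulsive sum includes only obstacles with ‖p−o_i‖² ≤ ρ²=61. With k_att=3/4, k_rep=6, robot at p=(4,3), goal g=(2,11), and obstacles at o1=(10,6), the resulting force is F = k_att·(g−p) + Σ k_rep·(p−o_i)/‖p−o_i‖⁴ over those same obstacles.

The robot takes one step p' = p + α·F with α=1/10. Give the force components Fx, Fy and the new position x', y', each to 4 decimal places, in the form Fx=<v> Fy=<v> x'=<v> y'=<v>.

Fx=-1.5178 Fy=5.9911 x'=3.8482 y'=3.5991

F_att = 3/4·(g−p) = 3/4·(-2,8) = (-1.5000,6.0000)
o1: d²=45 ≤ ρ²=61; F_rep = 6·(-6,-3)/45² = (-0.0178,-0.0089)
F = F_att + ΣF_rep = (-1.5178,5.9911)
p' = p + 1/10·F = (3.8482,3.5991)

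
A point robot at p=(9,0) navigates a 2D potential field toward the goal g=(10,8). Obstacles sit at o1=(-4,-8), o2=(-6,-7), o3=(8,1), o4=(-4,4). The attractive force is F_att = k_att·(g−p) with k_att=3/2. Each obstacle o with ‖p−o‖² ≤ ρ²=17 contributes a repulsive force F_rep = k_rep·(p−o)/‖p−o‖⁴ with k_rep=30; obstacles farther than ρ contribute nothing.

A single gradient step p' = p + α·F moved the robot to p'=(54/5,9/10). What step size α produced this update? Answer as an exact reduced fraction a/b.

α = 1/5

F_att = 3/2·(g−p) = 3/2·(1,8) = (1.5000,12.0000)
o1: d²=233 > ρ²=17 → inactive
o2: d²=274 > ρ²=17 → inactive
o3: d²=2 ≤ ρ²=17; F_rep = 30·(1,-1)/2² = (7.5000,-7.5000)
o4: d²=185 > ρ²=17 → inactive
F = F_att + ΣF_rep = (9.0000,4.5000)
Δp = p'−p = (1.8000,0.9000); α = Δx/Fx = (9/5) / (9) = 1/5
check: Δy/Fy = (9/10) / (9/2) = 1/5 ✓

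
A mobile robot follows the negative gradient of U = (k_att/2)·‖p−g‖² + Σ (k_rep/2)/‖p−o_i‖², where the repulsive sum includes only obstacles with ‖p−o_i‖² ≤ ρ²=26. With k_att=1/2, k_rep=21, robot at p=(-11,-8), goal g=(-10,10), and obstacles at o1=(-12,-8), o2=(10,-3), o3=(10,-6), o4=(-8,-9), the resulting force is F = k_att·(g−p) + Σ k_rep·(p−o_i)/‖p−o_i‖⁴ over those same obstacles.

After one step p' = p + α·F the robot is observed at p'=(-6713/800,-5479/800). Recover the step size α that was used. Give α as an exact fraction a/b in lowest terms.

F_att = 1/2·(g−p) = 1/2·(1,18) = (0.5000,9.0000)
o1: d²=1 ≤ ρ²=26; F_rep = 21·(1,0)/1² = (21.0000,0.0000)
o2: d²=466 > ρ²=26 → inactive
o3: d²=445 > ρ²=26 → inactive
o4: d²=10 ≤ ρ²=26; F_rep = 21·(-3,1)/10² = (-0.6300,0.2100)
F = F_att + ΣF_rep = (20.8700,9.2100)
Δp = p'−p = (2.6088,1.1513); α = Δx/Fx = (2087/800) / (2087/100) = 1/8
check: Δy/Fy = (921/800) / (921/100) = 1/8 ✓

α = 1/8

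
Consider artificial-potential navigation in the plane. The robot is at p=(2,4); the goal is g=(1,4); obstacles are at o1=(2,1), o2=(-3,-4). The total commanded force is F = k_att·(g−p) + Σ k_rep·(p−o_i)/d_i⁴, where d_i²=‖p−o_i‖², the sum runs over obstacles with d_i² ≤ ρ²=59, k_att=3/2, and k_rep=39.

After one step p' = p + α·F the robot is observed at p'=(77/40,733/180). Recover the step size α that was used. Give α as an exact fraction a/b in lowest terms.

F_att = 3/2·(g−p) = 3/2·(-1,0) = (-1.5000,0.0000)
o1: d²=9 ≤ ρ²=59; F_rep = 39·(0,3)/9² = (0.0000,1.4444)
o2: d²=89 > ρ²=59 → inactive
F = F_att + ΣF_rep = (-1.5000,1.4444)
Δp = p'−p = (-0.0750,0.0722); α = Δx/Fx = (-3/40) / (-3/2) = 1/20
check: Δy/Fy = (13/180) / (13/9) = 1/20 ✓

α = 1/20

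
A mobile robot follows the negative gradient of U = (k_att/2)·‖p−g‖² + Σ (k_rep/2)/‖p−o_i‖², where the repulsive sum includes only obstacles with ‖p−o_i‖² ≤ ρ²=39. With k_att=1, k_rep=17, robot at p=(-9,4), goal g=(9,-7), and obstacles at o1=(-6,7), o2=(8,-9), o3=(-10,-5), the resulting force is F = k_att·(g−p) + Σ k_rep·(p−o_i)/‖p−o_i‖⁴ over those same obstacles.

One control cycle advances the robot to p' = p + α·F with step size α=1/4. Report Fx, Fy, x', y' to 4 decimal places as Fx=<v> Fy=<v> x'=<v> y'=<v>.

Fx=17.8426 Fy=-11.1574 x'=-4.5394 y'=1.2106

F_att = 1·(g−p) = 1·(18,-11) = (18.0000,-11.0000)
o1: d²=18 ≤ ρ²=39; F_rep = 17·(-3,-3)/18² = (-0.1574,-0.1574)
o2: d²=458 > ρ²=39 → inactive
o3: d²=82 > ρ²=39 → inactive
F = F_att + ΣF_rep = (17.8426,-11.1574)
p' = p + 1/4·F = (-4.5394,1.2106)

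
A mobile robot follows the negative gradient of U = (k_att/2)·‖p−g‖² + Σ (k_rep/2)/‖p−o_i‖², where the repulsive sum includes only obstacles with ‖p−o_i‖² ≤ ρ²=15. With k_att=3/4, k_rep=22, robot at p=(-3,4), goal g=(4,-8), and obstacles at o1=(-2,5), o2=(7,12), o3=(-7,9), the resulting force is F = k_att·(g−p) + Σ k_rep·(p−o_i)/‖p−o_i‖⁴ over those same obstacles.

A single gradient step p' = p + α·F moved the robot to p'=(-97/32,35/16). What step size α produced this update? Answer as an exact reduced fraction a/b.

F_att = 3/4·(g−p) = 3/4·(7,-12) = (5.2500,-9.0000)
o1: d²=2 ≤ ρ²=15; F_rep = 22·(-1,-1)/2² = (-5.5000,-5.5000)
o2: d²=164 > ρ²=15 → inactive
o3: d²=41 > ρ²=15 → inactive
F = F_att + ΣF_rep = (-0.2500,-14.5000)
Δp = p'−p = (-0.0312,-1.8125); α = Δx/Fx = (-1/32) / (-1/4) = 1/8
check: Δy/Fy = (-29/16) / (-29/2) = 1/8 ✓

α = 1/8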